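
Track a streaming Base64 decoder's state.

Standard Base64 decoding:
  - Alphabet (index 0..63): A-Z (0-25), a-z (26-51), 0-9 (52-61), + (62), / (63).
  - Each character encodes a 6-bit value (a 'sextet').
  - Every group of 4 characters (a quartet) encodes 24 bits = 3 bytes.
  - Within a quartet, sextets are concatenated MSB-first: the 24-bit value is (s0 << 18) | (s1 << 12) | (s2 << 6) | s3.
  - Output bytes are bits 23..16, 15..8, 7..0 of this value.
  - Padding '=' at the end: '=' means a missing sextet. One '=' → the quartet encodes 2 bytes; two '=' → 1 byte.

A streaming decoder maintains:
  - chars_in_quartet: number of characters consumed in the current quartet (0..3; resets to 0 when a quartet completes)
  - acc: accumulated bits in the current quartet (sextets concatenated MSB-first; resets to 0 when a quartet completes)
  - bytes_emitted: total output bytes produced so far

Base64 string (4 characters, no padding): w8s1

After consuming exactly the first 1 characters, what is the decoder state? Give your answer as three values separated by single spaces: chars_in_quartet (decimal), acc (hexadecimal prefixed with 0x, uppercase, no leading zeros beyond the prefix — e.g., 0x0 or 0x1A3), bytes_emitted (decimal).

After char 0 ('w'=48): chars_in_quartet=1 acc=0x30 bytes_emitted=0

Answer: 1 0x30 0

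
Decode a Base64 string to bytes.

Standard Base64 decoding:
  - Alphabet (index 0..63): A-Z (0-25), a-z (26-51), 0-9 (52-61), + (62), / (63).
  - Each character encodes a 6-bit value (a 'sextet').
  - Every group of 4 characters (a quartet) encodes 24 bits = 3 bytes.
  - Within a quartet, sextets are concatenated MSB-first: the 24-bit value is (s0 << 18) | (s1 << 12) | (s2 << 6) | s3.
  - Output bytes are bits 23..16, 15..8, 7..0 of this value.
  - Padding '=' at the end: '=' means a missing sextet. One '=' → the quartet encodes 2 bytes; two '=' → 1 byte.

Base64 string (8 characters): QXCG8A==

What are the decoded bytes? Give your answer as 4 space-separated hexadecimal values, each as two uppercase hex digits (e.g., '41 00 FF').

After char 0 ('Q'=16): chars_in_quartet=1 acc=0x10 bytes_emitted=0
After char 1 ('X'=23): chars_in_quartet=2 acc=0x417 bytes_emitted=0
After char 2 ('C'=2): chars_in_quartet=3 acc=0x105C2 bytes_emitted=0
After char 3 ('G'=6): chars_in_quartet=4 acc=0x417086 -> emit 41 70 86, reset; bytes_emitted=3
After char 4 ('8'=60): chars_in_quartet=1 acc=0x3C bytes_emitted=3
After char 5 ('A'=0): chars_in_quartet=2 acc=0xF00 bytes_emitted=3
Padding '==': partial quartet acc=0xF00 -> emit F0; bytes_emitted=4

Answer: 41 70 86 F0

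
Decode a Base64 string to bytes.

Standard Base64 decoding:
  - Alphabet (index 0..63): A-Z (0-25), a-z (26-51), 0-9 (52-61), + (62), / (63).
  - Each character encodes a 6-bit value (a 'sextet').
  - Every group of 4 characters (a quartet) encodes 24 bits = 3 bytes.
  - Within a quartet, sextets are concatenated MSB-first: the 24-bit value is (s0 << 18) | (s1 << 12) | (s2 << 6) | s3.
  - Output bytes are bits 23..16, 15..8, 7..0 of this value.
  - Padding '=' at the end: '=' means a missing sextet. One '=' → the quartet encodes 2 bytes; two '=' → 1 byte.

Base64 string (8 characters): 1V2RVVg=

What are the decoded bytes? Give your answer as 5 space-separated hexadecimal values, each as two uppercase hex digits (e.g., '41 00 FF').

Answer: D5 5D 91 55 58

Derivation:
After char 0 ('1'=53): chars_in_quartet=1 acc=0x35 bytes_emitted=0
After char 1 ('V'=21): chars_in_quartet=2 acc=0xD55 bytes_emitted=0
After char 2 ('2'=54): chars_in_quartet=3 acc=0x35576 bytes_emitted=0
After char 3 ('R'=17): chars_in_quartet=4 acc=0xD55D91 -> emit D5 5D 91, reset; bytes_emitted=3
After char 4 ('V'=21): chars_in_quartet=1 acc=0x15 bytes_emitted=3
After char 5 ('V'=21): chars_in_quartet=2 acc=0x555 bytes_emitted=3
After char 6 ('g'=32): chars_in_quartet=3 acc=0x15560 bytes_emitted=3
Padding '=': partial quartet acc=0x15560 -> emit 55 58; bytes_emitted=5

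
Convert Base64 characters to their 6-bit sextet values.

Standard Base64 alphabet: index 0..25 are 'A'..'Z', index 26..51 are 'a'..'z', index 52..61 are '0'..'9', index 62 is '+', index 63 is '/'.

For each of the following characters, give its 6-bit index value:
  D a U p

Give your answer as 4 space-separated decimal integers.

'D': A..Z range, ord('D') − ord('A') = 3
'a': a..z range, 26 + ord('a') − ord('a') = 26
'U': A..Z range, ord('U') − ord('A') = 20
'p': a..z range, 26 + ord('p') − ord('a') = 41

Answer: 3 26 20 41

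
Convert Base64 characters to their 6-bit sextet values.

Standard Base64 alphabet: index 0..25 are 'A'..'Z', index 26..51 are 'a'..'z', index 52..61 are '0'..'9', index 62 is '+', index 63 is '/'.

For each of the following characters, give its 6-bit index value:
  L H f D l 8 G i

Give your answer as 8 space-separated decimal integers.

'L': A..Z range, ord('L') − ord('A') = 11
'H': A..Z range, ord('H') − ord('A') = 7
'f': a..z range, 26 + ord('f') − ord('a') = 31
'D': A..Z range, ord('D') − ord('A') = 3
'l': a..z range, 26 + ord('l') − ord('a') = 37
'8': 0..9 range, 52 + ord('8') − ord('0') = 60
'G': A..Z range, ord('G') − ord('A') = 6
'i': a..z range, 26 + ord('i') − ord('a') = 34

Answer: 11 7 31 3 37 60 6 34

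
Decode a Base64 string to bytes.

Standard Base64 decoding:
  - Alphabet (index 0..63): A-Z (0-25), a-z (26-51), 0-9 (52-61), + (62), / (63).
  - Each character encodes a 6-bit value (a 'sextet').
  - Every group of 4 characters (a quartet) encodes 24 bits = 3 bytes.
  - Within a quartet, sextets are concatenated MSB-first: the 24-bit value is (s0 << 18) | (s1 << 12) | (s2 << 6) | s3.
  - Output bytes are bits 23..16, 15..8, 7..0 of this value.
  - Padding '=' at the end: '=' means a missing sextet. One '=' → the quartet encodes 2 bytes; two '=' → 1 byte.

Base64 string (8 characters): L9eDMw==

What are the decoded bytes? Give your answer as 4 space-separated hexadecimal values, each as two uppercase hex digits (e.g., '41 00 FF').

After char 0 ('L'=11): chars_in_quartet=1 acc=0xB bytes_emitted=0
After char 1 ('9'=61): chars_in_quartet=2 acc=0x2FD bytes_emitted=0
After char 2 ('e'=30): chars_in_quartet=3 acc=0xBF5E bytes_emitted=0
After char 3 ('D'=3): chars_in_quartet=4 acc=0x2FD783 -> emit 2F D7 83, reset; bytes_emitted=3
After char 4 ('M'=12): chars_in_quartet=1 acc=0xC bytes_emitted=3
After char 5 ('w'=48): chars_in_quartet=2 acc=0x330 bytes_emitted=3
Padding '==': partial quartet acc=0x330 -> emit 33; bytes_emitted=4

Answer: 2F D7 83 33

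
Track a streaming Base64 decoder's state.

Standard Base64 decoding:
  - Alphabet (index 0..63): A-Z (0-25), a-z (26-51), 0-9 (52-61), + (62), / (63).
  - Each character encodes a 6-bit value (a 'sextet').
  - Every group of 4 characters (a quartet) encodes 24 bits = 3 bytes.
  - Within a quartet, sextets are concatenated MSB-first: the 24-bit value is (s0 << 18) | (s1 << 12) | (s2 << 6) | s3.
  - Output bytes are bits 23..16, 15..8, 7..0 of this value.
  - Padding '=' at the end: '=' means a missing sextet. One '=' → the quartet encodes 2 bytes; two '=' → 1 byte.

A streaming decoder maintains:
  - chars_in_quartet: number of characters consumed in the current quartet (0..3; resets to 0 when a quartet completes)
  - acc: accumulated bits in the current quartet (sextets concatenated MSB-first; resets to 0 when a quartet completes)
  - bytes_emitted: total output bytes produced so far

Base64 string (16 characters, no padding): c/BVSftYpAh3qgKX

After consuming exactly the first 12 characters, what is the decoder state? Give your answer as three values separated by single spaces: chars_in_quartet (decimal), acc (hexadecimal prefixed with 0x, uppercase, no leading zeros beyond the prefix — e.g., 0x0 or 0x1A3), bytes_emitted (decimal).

After char 0 ('c'=28): chars_in_quartet=1 acc=0x1C bytes_emitted=0
After char 1 ('/'=63): chars_in_quartet=2 acc=0x73F bytes_emitted=0
After char 2 ('B'=1): chars_in_quartet=3 acc=0x1CFC1 bytes_emitted=0
After char 3 ('V'=21): chars_in_quartet=4 acc=0x73F055 -> emit 73 F0 55, reset; bytes_emitted=3
After char 4 ('S'=18): chars_in_quartet=1 acc=0x12 bytes_emitted=3
After char 5 ('f'=31): chars_in_quartet=2 acc=0x49F bytes_emitted=3
After char 6 ('t'=45): chars_in_quartet=3 acc=0x127ED bytes_emitted=3
After char 7 ('Y'=24): chars_in_quartet=4 acc=0x49FB58 -> emit 49 FB 58, reset; bytes_emitted=6
After char 8 ('p'=41): chars_in_quartet=1 acc=0x29 bytes_emitted=6
After char 9 ('A'=0): chars_in_quartet=2 acc=0xA40 bytes_emitted=6
After char 10 ('h'=33): chars_in_quartet=3 acc=0x29021 bytes_emitted=6
After char 11 ('3'=55): chars_in_quartet=4 acc=0xA40877 -> emit A4 08 77, reset; bytes_emitted=9

Answer: 0 0x0 9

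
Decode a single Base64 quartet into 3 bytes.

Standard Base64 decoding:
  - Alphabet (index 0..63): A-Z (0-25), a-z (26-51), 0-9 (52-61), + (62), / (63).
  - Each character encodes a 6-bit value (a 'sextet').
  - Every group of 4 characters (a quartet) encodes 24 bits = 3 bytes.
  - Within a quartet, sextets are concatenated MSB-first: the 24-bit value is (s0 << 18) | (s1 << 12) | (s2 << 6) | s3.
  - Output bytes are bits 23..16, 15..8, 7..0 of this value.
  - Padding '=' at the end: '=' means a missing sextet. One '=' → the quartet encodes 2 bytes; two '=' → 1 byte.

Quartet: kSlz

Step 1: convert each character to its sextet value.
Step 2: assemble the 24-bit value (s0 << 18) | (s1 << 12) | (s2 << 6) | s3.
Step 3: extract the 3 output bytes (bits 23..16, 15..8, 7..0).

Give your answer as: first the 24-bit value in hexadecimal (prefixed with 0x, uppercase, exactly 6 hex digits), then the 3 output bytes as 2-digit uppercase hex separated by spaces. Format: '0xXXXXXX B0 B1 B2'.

Sextets: k=36, S=18, l=37, z=51
24-bit: (36<<18) | (18<<12) | (37<<6) | 51
      = 0x900000 | 0x012000 | 0x000940 | 0x000033
      = 0x912973
Bytes: (v>>16)&0xFF=91, (v>>8)&0xFF=29, v&0xFF=73

Answer: 0x912973 91 29 73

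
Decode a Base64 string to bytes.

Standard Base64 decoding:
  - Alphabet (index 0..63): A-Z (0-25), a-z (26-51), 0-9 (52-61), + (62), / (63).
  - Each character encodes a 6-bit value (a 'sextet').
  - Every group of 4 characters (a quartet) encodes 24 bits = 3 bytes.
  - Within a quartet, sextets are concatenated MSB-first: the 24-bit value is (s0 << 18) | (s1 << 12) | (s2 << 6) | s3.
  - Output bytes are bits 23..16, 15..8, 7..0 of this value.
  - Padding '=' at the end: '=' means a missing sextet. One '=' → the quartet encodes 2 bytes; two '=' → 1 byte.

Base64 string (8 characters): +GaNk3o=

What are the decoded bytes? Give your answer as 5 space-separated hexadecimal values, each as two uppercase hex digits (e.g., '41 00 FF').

Answer: F8 66 8D 93 7A

Derivation:
After char 0 ('+'=62): chars_in_quartet=1 acc=0x3E bytes_emitted=0
After char 1 ('G'=6): chars_in_quartet=2 acc=0xF86 bytes_emitted=0
After char 2 ('a'=26): chars_in_quartet=3 acc=0x3E19A bytes_emitted=0
After char 3 ('N'=13): chars_in_quartet=4 acc=0xF8668D -> emit F8 66 8D, reset; bytes_emitted=3
After char 4 ('k'=36): chars_in_quartet=1 acc=0x24 bytes_emitted=3
After char 5 ('3'=55): chars_in_quartet=2 acc=0x937 bytes_emitted=3
After char 6 ('o'=40): chars_in_quartet=3 acc=0x24DE8 bytes_emitted=3
Padding '=': partial quartet acc=0x24DE8 -> emit 93 7A; bytes_emitted=5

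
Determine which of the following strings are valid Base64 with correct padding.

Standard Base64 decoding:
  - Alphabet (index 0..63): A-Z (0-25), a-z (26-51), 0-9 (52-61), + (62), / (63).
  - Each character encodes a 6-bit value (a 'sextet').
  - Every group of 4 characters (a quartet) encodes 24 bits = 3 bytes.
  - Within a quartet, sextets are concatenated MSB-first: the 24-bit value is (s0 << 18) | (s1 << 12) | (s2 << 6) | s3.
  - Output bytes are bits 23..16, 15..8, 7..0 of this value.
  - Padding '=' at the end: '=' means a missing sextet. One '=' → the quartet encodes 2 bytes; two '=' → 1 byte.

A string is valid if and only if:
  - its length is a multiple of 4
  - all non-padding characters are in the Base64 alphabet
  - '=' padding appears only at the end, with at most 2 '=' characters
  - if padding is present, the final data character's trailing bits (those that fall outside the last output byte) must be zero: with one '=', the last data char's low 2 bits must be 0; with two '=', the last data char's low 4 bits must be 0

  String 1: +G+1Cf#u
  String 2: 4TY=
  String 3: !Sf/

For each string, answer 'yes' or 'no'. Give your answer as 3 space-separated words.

Answer: no yes no

Derivation:
String 1: '+G+1Cf#u' → invalid (bad char(s): ['#'])
String 2: '4TY=' → valid
String 3: '!Sf/' → invalid (bad char(s): ['!'])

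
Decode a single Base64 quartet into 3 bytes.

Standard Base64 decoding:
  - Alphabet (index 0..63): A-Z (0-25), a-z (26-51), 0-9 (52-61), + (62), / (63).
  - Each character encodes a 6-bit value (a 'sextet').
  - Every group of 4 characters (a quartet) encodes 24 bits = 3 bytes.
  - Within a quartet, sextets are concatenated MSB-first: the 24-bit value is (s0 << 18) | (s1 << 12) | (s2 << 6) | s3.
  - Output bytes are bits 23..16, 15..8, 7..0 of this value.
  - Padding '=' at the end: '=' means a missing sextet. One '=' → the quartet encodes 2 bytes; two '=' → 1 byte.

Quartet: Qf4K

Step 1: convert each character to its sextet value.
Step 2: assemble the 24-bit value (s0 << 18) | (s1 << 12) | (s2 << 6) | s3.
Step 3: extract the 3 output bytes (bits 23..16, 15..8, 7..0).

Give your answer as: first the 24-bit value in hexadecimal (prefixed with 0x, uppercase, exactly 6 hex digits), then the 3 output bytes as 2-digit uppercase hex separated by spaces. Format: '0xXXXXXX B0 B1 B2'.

Answer: 0x41FE0A 41 FE 0A

Derivation:
Sextets: Q=16, f=31, 4=56, K=10
24-bit: (16<<18) | (31<<12) | (56<<6) | 10
      = 0x400000 | 0x01F000 | 0x000E00 | 0x00000A
      = 0x41FE0A
Bytes: (v>>16)&0xFF=41, (v>>8)&0xFF=FE, v&0xFF=0A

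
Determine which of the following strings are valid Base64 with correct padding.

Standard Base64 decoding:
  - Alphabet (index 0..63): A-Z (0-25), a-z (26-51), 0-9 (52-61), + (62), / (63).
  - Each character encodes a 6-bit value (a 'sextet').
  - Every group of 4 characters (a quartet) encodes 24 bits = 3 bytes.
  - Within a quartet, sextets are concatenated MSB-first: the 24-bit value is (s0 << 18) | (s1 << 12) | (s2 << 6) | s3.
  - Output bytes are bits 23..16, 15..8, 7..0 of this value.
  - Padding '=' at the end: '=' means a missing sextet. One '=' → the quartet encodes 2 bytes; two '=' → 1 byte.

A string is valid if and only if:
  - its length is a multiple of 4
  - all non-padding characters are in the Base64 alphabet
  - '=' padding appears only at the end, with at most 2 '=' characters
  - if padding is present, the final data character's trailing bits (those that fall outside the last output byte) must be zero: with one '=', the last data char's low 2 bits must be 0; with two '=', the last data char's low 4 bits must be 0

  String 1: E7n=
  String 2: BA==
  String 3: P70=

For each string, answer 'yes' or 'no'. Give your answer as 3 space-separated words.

String 1: 'E7n=' → invalid (bad trailing bits)
String 2: 'BA==' → valid
String 3: 'P70=' → valid

Answer: no yes yes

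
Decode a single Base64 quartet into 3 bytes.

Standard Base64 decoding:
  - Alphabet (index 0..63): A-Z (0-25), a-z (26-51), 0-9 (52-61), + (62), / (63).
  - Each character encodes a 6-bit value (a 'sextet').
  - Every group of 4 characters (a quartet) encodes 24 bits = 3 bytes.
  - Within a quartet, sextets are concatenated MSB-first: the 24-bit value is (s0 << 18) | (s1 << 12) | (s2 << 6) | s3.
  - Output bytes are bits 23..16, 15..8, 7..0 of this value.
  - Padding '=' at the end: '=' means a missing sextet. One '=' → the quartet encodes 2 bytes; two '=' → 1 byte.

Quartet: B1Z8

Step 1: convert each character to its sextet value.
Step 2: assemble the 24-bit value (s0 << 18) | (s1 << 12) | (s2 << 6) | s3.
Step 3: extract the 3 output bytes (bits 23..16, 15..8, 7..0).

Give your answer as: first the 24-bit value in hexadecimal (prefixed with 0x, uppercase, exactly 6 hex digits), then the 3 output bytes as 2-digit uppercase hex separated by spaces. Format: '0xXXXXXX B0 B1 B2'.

Sextets: B=1, 1=53, Z=25, 8=60
24-bit: (1<<18) | (53<<12) | (25<<6) | 60
      = 0x040000 | 0x035000 | 0x000640 | 0x00003C
      = 0x07567C
Bytes: (v>>16)&0xFF=07, (v>>8)&0xFF=56, v&0xFF=7C

Answer: 0x07567C 07 56 7C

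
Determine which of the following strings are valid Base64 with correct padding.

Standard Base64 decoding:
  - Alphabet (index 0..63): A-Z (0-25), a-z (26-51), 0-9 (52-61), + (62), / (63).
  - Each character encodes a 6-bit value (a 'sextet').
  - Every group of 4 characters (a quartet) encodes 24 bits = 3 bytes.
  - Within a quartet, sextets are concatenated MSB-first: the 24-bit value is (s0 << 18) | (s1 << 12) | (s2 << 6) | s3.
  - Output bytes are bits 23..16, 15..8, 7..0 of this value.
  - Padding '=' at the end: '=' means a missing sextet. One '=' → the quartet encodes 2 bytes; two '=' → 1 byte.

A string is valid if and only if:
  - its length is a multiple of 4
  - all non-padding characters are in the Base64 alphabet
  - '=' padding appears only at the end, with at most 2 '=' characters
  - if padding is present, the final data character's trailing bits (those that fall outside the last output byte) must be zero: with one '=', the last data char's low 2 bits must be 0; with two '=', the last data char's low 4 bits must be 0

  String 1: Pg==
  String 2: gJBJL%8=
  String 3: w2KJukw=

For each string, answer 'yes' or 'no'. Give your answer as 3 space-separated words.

Answer: yes no yes

Derivation:
String 1: 'Pg==' → valid
String 2: 'gJBJL%8=' → invalid (bad char(s): ['%'])
String 3: 'w2KJukw=' → valid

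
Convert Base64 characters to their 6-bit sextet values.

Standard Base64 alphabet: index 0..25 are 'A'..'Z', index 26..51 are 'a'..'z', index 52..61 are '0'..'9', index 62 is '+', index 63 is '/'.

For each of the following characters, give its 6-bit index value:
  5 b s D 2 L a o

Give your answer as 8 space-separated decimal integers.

Answer: 57 27 44 3 54 11 26 40

Derivation:
'5': 0..9 range, 52 + ord('5') − ord('0') = 57
'b': a..z range, 26 + ord('b') − ord('a') = 27
's': a..z range, 26 + ord('s') − ord('a') = 44
'D': A..Z range, ord('D') − ord('A') = 3
'2': 0..9 range, 52 + ord('2') − ord('0') = 54
'L': A..Z range, ord('L') − ord('A') = 11
'a': a..z range, 26 + ord('a') − ord('a') = 26
'o': a..z range, 26 + ord('o') − ord('a') = 40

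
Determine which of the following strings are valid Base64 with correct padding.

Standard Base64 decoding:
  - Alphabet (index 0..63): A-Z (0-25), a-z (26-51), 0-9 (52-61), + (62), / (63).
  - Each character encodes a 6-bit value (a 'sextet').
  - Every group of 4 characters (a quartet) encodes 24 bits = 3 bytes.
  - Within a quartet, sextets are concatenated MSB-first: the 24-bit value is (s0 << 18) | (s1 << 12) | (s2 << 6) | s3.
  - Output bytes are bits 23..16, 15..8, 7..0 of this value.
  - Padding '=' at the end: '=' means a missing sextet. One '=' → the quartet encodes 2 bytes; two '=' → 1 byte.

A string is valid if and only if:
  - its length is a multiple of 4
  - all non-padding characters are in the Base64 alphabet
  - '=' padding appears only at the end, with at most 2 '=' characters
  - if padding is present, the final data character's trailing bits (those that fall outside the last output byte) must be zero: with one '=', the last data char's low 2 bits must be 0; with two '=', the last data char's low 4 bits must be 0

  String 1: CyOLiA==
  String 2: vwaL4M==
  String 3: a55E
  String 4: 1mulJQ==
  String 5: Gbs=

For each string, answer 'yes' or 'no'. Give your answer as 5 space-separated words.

Answer: yes no yes yes yes

Derivation:
String 1: 'CyOLiA==' → valid
String 2: 'vwaL4M==' → invalid (bad trailing bits)
String 3: 'a55E' → valid
String 4: '1mulJQ==' → valid
String 5: 'Gbs=' → valid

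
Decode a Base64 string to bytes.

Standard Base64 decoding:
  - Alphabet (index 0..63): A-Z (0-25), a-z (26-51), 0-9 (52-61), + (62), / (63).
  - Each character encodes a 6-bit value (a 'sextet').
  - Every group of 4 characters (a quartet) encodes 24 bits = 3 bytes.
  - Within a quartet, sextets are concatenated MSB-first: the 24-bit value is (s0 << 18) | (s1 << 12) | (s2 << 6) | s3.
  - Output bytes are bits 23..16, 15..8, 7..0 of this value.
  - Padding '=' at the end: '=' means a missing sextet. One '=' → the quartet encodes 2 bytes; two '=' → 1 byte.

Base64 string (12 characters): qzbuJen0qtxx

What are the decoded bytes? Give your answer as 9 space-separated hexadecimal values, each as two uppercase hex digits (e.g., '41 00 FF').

After char 0 ('q'=42): chars_in_quartet=1 acc=0x2A bytes_emitted=0
After char 1 ('z'=51): chars_in_quartet=2 acc=0xAB3 bytes_emitted=0
After char 2 ('b'=27): chars_in_quartet=3 acc=0x2ACDB bytes_emitted=0
After char 3 ('u'=46): chars_in_quartet=4 acc=0xAB36EE -> emit AB 36 EE, reset; bytes_emitted=3
After char 4 ('J'=9): chars_in_quartet=1 acc=0x9 bytes_emitted=3
After char 5 ('e'=30): chars_in_quartet=2 acc=0x25E bytes_emitted=3
After char 6 ('n'=39): chars_in_quartet=3 acc=0x97A7 bytes_emitted=3
After char 7 ('0'=52): chars_in_quartet=4 acc=0x25E9F4 -> emit 25 E9 F4, reset; bytes_emitted=6
After char 8 ('q'=42): chars_in_quartet=1 acc=0x2A bytes_emitted=6
After char 9 ('t'=45): chars_in_quartet=2 acc=0xAAD bytes_emitted=6
After char 10 ('x'=49): chars_in_quartet=3 acc=0x2AB71 bytes_emitted=6
After char 11 ('x'=49): chars_in_quartet=4 acc=0xAADC71 -> emit AA DC 71, reset; bytes_emitted=9

Answer: AB 36 EE 25 E9 F4 AA DC 71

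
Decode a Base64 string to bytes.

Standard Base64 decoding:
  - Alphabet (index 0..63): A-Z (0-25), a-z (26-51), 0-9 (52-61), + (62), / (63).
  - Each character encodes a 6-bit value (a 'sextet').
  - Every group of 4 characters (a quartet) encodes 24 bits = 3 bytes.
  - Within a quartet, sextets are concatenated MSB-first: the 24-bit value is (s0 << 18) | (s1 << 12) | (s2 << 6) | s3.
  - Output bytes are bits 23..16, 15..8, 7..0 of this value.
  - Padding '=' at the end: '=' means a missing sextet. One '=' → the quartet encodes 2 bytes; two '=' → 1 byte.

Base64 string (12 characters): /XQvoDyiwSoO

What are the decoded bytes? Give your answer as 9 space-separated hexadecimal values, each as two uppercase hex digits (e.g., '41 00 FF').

Answer: FD 74 2F A0 3C A2 C1 2A 0E

Derivation:
After char 0 ('/'=63): chars_in_quartet=1 acc=0x3F bytes_emitted=0
After char 1 ('X'=23): chars_in_quartet=2 acc=0xFD7 bytes_emitted=0
After char 2 ('Q'=16): chars_in_quartet=3 acc=0x3F5D0 bytes_emitted=0
After char 3 ('v'=47): chars_in_quartet=4 acc=0xFD742F -> emit FD 74 2F, reset; bytes_emitted=3
After char 4 ('o'=40): chars_in_quartet=1 acc=0x28 bytes_emitted=3
After char 5 ('D'=3): chars_in_quartet=2 acc=0xA03 bytes_emitted=3
After char 6 ('y'=50): chars_in_quartet=3 acc=0x280F2 bytes_emitted=3
After char 7 ('i'=34): chars_in_quartet=4 acc=0xA03CA2 -> emit A0 3C A2, reset; bytes_emitted=6
After char 8 ('w'=48): chars_in_quartet=1 acc=0x30 bytes_emitted=6
After char 9 ('S'=18): chars_in_quartet=2 acc=0xC12 bytes_emitted=6
After char 10 ('o'=40): chars_in_quartet=3 acc=0x304A8 bytes_emitted=6
After char 11 ('O'=14): chars_in_quartet=4 acc=0xC12A0E -> emit C1 2A 0E, reset; bytes_emitted=9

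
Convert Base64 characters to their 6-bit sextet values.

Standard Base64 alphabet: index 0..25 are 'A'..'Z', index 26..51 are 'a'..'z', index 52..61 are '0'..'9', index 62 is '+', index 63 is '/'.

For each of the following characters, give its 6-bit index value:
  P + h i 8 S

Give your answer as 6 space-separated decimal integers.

'P': A..Z range, ord('P') − ord('A') = 15
'+': index 62
'h': a..z range, 26 + ord('h') − ord('a') = 33
'i': a..z range, 26 + ord('i') − ord('a') = 34
'8': 0..9 range, 52 + ord('8') − ord('0') = 60
'S': A..Z range, ord('S') − ord('A') = 18

Answer: 15 62 33 34 60 18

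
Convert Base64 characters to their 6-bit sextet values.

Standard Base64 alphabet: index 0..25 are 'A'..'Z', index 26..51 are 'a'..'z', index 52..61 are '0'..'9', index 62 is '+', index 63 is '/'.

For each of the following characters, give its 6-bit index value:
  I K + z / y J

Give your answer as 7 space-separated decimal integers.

'I': A..Z range, ord('I') − ord('A') = 8
'K': A..Z range, ord('K') − ord('A') = 10
'+': index 62
'z': a..z range, 26 + ord('z') − ord('a') = 51
'/': index 63
'y': a..z range, 26 + ord('y') − ord('a') = 50
'J': A..Z range, ord('J') − ord('A') = 9

Answer: 8 10 62 51 63 50 9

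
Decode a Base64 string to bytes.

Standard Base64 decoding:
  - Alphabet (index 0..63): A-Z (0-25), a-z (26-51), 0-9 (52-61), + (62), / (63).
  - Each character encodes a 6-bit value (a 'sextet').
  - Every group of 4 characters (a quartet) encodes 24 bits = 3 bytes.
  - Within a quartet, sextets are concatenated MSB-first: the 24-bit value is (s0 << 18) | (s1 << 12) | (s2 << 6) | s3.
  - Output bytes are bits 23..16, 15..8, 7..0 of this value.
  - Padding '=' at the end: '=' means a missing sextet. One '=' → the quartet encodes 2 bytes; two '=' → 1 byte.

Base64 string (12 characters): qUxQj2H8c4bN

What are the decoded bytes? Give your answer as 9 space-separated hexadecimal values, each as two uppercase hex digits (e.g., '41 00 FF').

After char 0 ('q'=42): chars_in_quartet=1 acc=0x2A bytes_emitted=0
After char 1 ('U'=20): chars_in_quartet=2 acc=0xA94 bytes_emitted=0
After char 2 ('x'=49): chars_in_quartet=3 acc=0x2A531 bytes_emitted=0
After char 3 ('Q'=16): chars_in_quartet=4 acc=0xA94C50 -> emit A9 4C 50, reset; bytes_emitted=3
After char 4 ('j'=35): chars_in_quartet=1 acc=0x23 bytes_emitted=3
After char 5 ('2'=54): chars_in_quartet=2 acc=0x8F6 bytes_emitted=3
After char 6 ('H'=7): chars_in_quartet=3 acc=0x23D87 bytes_emitted=3
After char 7 ('8'=60): chars_in_quartet=4 acc=0x8F61FC -> emit 8F 61 FC, reset; bytes_emitted=6
After char 8 ('c'=28): chars_in_quartet=1 acc=0x1C bytes_emitted=6
After char 9 ('4'=56): chars_in_quartet=2 acc=0x738 bytes_emitted=6
After char 10 ('b'=27): chars_in_quartet=3 acc=0x1CE1B bytes_emitted=6
After char 11 ('N'=13): chars_in_quartet=4 acc=0x7386CD -> emit 73 86 CD, reset; bytes_emitted=9

Answer: A9 4C 50 8F 61 FC 73 86 CD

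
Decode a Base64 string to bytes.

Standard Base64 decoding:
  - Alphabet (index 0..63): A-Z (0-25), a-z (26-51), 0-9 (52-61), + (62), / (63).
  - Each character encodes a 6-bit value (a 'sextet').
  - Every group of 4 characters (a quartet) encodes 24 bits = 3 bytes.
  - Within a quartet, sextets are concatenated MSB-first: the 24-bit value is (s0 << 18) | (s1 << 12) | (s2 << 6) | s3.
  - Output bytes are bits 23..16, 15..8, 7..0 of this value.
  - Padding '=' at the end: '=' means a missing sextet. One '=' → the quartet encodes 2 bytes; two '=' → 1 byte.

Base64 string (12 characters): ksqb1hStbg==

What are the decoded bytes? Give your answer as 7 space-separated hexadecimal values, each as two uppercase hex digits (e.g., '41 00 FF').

Answer: 92 CA 9B D6 14 AD 6E

Derivation:
After char 0 ('k'=36): chars_in_quartet=1 acc=0x24 bytes_emitted=0
After char 1 ('s'=44): chars_in_quartet=2 acc=0x92C bytes_emitted=0
After char 2 ('q'=42): chars_in_quartet=3 acc=0x24B2A bytes_emitted=0
After char 3 ('b'=27): chars_in_quartet=4 acc=0x92CA9B -> emit 92 CA 9B, reset; bytes_emitted=3
After char 4 ('1'=53): chars_in_quartet=1 acc=0x35 bytes_emitted=3
After char 5 ('h'=33): chars_in_quartet=2 acc=0xD61 bytes_emitted=3
After char 6 ('S'=18): chars_in_quartet=3 acc=0x35852 bytes_emitted=3
After char 7 ('t'=45): chars_in_quartet=4 acc=0xD614AD -> emit D6 14 AD, reset; bytes_emitted=6
After char 8 ('b'=27): chars_in_quartet=1 acc=0x1B bytes_emitted=6
After char 9 ('g'=32): chars_in_quartet=2 acc=0x6E0 bytes_emitted=6
Padding '==': partial quartet acc=0x6E0 -> emit 6E; bytes_emitted=7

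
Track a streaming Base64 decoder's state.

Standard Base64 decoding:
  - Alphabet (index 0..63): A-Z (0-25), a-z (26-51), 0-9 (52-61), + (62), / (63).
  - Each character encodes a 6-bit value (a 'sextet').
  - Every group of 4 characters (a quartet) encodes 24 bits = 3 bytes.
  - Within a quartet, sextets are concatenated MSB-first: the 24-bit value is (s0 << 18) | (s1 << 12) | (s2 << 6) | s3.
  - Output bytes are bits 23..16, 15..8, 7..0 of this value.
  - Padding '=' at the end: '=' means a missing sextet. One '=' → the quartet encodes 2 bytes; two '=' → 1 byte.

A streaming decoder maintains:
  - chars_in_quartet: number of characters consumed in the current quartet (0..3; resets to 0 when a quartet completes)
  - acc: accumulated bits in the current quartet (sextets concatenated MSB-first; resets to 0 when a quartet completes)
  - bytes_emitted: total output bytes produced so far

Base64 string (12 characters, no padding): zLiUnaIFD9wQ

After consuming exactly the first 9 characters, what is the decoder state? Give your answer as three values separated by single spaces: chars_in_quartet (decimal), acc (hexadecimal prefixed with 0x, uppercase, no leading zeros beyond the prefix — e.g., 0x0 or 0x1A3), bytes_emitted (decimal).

After char 0 ('z'=51): chars_in_quartet=1 acc=0x33 bytes_emitted=0
After char 1 ('L'=11): chars_in_quartet=2 acc=0xCCB bytes_emitted=0
After char 2 ('i'=34): chars_in_quartet=3 acc=0x332E2 bytes_emitted=0
After char 3 ('U'=20): chars_in_quartet=4 acc=0xCCB894 -> emit CC B8 94, reset; bytes_emitted=3
After char 4 ('n'=39): chars_in_quartet=1 acc=0x27 bytes_emitted=3
After char 5 ('a'=26): chars_in_quartet=2 acc=0x9DA bytes_emitted=3
After char 6 ('I'=8): chars_in_quartet=3 acc=0x27688 bytes_emitted=3
After char 7 ('F'=5): chars_in_quartet=4 acc=0x9DA205 -> emit 9D A2 05, reset; bytes_emitted=6
After char 8 ('D'=3): chars_in_quartet=1 acc=0x3 bytes_emitted=6

Answer: 1 0x3 6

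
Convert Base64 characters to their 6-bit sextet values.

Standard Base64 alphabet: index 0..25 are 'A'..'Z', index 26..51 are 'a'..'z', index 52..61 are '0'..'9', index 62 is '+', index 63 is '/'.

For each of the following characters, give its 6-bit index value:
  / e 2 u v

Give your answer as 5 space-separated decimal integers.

'/': index 63
'e': a..z range, 26 + ord('e') − ord('a') = 30
'2': 0..9 range, 52 + ord('2') − ord('0') = 54
'u': a..z range, 26 + ord('u') − ord('a') = 46
'v': a..z range, 26 + ord('v') − ord('a') = 47

Answer: 63 30 54 46 47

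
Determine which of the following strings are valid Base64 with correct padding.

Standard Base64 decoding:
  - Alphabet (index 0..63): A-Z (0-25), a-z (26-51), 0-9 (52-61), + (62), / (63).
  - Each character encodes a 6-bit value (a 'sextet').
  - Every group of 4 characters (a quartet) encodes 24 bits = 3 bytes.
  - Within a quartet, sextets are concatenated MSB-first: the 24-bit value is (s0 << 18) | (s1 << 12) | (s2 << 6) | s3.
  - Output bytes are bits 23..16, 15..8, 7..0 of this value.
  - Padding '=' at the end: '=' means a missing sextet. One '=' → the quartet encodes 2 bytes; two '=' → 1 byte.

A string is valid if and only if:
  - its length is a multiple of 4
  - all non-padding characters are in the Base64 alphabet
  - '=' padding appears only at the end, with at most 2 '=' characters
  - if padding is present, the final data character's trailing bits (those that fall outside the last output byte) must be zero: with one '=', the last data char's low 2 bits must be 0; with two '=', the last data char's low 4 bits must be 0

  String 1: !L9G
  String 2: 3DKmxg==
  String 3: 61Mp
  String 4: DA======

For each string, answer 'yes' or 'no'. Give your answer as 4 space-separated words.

String 1: '!L9G' → invalid (bad char(s): ['!'])
String 2: '3DKmxg==' → valid
String 3: '61Mp' → valid
String 4: 'DA======' → invalid (6 pad chars (max 2))

Answer: no yes yes no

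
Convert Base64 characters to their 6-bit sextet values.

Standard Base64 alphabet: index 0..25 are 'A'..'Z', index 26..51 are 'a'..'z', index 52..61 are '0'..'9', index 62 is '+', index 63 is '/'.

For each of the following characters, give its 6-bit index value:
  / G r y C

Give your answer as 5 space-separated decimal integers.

'/': index 63
'G': A..Z range, ord('G') − ord('A') = 6
'r': a..z range, 26 + ord('r') − ord('a') = 43
'y': a..z range, 26 + ord('y') − ord('a') = 50
'C': A..Z range, ord('C') − ord('A') = 2

Answer: 63 6 43 50 2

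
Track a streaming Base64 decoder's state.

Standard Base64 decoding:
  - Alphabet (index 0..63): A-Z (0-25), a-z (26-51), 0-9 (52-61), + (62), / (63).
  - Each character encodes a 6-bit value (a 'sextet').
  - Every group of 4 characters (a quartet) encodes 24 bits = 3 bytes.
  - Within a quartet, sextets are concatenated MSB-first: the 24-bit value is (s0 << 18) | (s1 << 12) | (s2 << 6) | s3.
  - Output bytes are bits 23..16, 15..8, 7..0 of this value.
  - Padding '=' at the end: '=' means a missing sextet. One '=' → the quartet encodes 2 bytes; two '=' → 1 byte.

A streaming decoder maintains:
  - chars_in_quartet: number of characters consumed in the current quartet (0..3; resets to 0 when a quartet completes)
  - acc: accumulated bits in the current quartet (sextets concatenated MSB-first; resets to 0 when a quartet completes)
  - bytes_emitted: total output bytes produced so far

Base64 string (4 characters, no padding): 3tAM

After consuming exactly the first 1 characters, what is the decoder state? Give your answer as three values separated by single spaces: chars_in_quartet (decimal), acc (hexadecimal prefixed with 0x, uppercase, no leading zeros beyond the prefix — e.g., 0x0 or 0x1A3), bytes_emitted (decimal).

Answer: 1 0x37 0

Derivation:
After char 0 ('3'=55): chars_in_quartet=1 acc=0x37 bytes_emitted=0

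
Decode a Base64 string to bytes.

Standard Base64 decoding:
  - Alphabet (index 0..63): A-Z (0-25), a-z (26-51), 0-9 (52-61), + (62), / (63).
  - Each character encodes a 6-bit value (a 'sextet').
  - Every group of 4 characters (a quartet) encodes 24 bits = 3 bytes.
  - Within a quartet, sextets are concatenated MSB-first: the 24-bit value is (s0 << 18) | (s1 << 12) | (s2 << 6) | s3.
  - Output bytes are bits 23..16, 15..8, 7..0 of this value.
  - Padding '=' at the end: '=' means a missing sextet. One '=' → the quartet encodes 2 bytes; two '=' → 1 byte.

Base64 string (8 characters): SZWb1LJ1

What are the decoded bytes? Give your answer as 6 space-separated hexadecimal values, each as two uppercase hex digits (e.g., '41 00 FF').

Answer: 49 95 9B D4 B2 75

Derivation:
After char 0 ('S'=18): chars_in_quartet=1 acc=0x12 bytes_emitted=0
After char 1 ('Z'=25): chars_in_quartet=2 acc=0x499 bytes_emitted=0
After char 2 ('W'=22): chars_in_quartet=3 acc=0x12656 bytes_emitted=0
After char 3 ('b'=27): chars_in_quartet=4 acc=0x49959B -> emit 49 95 9B, reset; bytes_emitted=3
After char 4 ('1'=53): chars_in_quartet=1 acc=0x35 bytes_emitted=3
After char 5 ('L'=11): chars_in_quartet=2 acc=0xD4B bytes_emitted=3
After char 6 ('J'=9): chars_in_quartet=3 acc=0x352C9 bytes_emitted=3
After char 7 ('1'=53): chars_in_quartet=4 acc=0xD4B275 -> emit D4 B2 75, reset; bytes_emitted=6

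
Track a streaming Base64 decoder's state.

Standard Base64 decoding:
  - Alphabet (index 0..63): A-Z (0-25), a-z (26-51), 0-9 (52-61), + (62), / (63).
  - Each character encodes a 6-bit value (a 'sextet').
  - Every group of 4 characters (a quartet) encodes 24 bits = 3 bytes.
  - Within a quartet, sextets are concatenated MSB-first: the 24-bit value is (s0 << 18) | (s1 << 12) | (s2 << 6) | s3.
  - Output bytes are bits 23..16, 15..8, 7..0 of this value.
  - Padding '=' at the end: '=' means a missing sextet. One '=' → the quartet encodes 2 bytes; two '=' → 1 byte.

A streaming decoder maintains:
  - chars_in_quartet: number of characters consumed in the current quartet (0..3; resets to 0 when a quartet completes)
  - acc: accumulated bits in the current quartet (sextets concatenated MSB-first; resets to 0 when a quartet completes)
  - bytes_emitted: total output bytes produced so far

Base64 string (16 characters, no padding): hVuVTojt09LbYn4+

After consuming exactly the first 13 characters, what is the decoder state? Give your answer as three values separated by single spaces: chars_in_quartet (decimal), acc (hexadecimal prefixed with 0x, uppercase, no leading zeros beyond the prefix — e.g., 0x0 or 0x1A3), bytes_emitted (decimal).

After char 0 ('h'=33): chars_in_quartet=1 acc=0x21 bytes_emitted=0
After char 1 ('V'=21): chars_in_quartet=2 acc=0x855 bytes_emitted=0
After char 2 ('u'=46): chars_in_quartet=3 acc=0x2156E bytes_emitted=0
After char 3 ('V'=21): chars_in_quartet=4 acc=0x855B95 -> emit 85 5B 95, reset; bytes_emitted=3
After char 4 ('T'=19): chars_in_quartet=1 acc=0x13 bytes_emitted=3
After char 5 ('o'=40): chars_in_quartet=2 acc=0x4E8 bytes_emitted=3
After char 6 ('j'=35): chars_in_quartet=3 acc=0x13A23 bytes_emitted=3
After char 7 ('t'=45): chars_in_quartet=4 acc=0x4E88ED -> emit 4E 88 ED, reset; bytes_emitted=6
After char 8 ('0'=52): chars_in_quartet=1 acc=0x34 bytes_emitted=6
After char 9 ('9'=61): chars_in_quartet=2 acc=0xD3D bytes_emitted=6
After char 10 ('L'=11): chars_in_quartet=3 acc=0x34F4B bytes_emitted=6
After char 11 ('b'=27): chars_in_quartet=4 acc=0xD3D2DB -> emit D3 D2 DB, reset; bytes_emitted=9
After char 12 ('Y'=24): chars_in_quartet=1 acc=0x18 bytes_emitted=9

Answer: 1 0x18 9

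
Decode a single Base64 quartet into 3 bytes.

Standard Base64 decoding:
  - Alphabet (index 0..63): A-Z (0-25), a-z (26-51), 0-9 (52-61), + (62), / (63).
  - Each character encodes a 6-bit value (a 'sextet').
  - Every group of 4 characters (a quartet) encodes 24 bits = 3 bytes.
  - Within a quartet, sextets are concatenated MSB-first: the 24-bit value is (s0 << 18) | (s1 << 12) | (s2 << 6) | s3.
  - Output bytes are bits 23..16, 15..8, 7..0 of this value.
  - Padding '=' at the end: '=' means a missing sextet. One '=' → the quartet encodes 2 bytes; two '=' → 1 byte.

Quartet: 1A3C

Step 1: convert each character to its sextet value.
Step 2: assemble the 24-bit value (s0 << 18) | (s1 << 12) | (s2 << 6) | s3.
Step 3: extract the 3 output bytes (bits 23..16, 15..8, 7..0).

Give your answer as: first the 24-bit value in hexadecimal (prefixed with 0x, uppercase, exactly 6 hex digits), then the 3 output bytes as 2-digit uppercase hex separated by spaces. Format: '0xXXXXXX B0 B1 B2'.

Answer: 0xD40DC2 D4 0D C2

Derivation:
Sextets: 1=53, A=0, 3=55, C=2
24-bit: (53<<18) | (0<<12) | (55<<6) | 2
      = 0xD40000 | 0x000000 | 0x000DC0 | 0x000002
      = 0xD40DC2
Bytes: (v>>16)&0xFF=D4, (v>>8)&0xFF=0D, v&0xFF=C2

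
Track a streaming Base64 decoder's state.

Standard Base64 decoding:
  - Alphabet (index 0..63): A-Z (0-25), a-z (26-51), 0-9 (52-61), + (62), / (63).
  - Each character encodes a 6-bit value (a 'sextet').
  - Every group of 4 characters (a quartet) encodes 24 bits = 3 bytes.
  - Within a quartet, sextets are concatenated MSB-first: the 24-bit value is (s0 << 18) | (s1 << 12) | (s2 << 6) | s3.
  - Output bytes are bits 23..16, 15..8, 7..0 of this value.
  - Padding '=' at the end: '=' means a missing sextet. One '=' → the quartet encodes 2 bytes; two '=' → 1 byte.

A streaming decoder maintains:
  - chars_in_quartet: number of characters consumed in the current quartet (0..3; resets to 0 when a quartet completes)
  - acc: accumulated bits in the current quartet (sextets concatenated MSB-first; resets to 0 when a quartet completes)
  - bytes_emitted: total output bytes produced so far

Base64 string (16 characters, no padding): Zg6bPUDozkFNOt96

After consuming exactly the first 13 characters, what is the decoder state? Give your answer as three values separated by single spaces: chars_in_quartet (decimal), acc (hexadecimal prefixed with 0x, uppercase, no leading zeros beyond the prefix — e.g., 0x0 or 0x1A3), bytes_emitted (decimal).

Answer: 1 0xE 9

Derivation:
After char 0 ('Z'=25): chars_in_quartet=1 acc=0x19 bytes_emitted=0
After char 1 ('g'=32): chars_in_quartet=2 acc=0x660 bytes_emitted=0
After char 2 ('6'=58): chars_in_quartet=3 acc=0x1983A bytes_emitted=0
After char 3 ('b'=27): chars_in_quartet=4 acc=0x660E9B -> emit 66 0E 9B, reset; bytes_emitted=3
After char 4 ('P'=15): chars_in_quartet=1 acc=0xF bytes_emitted=3
After char 5 ('U'=20): chars_in_quartet=2 acc=0x3D4 bytes_emitted=3
After char 6 ('D'=3): chars_in_quartet=3 acc=0xF503 bytes_emitted=3
After char 7 ('o'=40): chars_in_quartet=4 acc=0x3D40E8 -> emit 3D 40 E8, reset; bytes_emitted=6
After char 8 ('z'=51): chars_in_quartet=1 acc=0x33 bytes_emitted=6
After char 9 ('k'=36): chars_in_quartet=2 acc=0xCE4 bytes_emitted=6
After char 10 ('F'=5): chars_in_quartet=3 acc=0x33905 bytes_emitted=6
After char 11 ('N'=13): chars_in_quartet=4 acc=0xCE414D -> emit CE 41 4D, reset; bytes_emitted=9
After char 12 ('O'=14): chars_in_quartet=1 acc=0xE bytes_emitted=9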